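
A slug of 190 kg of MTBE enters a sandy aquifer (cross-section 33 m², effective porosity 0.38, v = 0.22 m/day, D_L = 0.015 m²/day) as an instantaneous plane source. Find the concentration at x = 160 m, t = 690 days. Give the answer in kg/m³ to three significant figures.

For an instantaneous plane source, C(x,t) = M/(n_e·A·√(4πDt)) · exp(−(x−vt)²/(4Dt)), with n_e·A the pore (flow) area.
Plume center vt = 0.22 × 690 = 151.8 m, so the well at 160 m is 8.2 m downgradient of the peak.
√(4πDt) = 11.40 m, giving peak height M/(n_e·A·√(4πDt)) = 190/(0.38 × 33 × 11.40) = 1.329 kg/m³.
(x−vt)²/(4Dt) = (8.2)²/(4 × 0.015 × 690) = 1.624; exp(−1.624) = 0.1971.
C = 1.329 × 0.1971 = 0.262 kg/m³.

0.262 kg/m³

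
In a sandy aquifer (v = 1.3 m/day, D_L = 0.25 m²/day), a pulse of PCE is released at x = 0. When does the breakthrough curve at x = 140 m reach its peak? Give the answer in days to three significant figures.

108 days

For the 1D instantaneous-source solution, setting ∂C/∂t = 0 at fixed x gives v²t² + 2Dt − x² = 0, so t = (√(D² + v²x²) − D)/v².
√(D² + v²x²) = √(0.25² + 1.3² × 140²) = 182.0; v² = 1.69.
t = (182.0 − 0.25)/1.69 = 108 days (vs. the pure-advection estimate x/v = 108 d).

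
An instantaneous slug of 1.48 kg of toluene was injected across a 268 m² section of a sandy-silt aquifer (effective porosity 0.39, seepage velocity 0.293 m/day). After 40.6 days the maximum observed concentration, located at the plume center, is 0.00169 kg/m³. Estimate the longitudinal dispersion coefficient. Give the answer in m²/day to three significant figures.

0.138 m²/day

At the plume center C_max = M/(n_e·A·√(4πDt)), so D = M²/(4πt·(n_e·A·C_max)²).
n_e·A·C_max = 0.39 × 268 × 0.00169 = 0.1766 kg/m.
D = 1.48²/(4π × 40.6 × 0.1766²) = 0.138 m²/day.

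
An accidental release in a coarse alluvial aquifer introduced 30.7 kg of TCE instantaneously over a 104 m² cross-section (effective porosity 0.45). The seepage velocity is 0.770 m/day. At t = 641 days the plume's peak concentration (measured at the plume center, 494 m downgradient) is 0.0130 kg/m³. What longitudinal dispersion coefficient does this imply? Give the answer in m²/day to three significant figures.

0.316 m²/day

At the plume center C_max = M/(n_e·A·√(4πDt)), so D = M²/(4πt·(n_e·A·C_max)²).
n_e·A·C_max = 0.45 × 104 × 0.0130 = 0.6084 kg/m.
D = 30.7²/(4π × 641 × 0.6084²) = 0.316 m²/day.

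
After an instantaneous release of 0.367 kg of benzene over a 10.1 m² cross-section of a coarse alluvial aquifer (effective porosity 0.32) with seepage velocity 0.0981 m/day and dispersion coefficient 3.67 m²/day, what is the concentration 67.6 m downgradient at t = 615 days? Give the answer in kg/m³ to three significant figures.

0.000670 kg/m³

For an instantaneous plane source, C(x,t) = M/(n_e·A·√(4πDt)) · exp(−(x−vt)²/(4Dt)), with n_e·A the pore (flow) area.
Plume center vt = 0.0981 × 615 = 60.3315 m, so the well at 67.6 m is 7.2685 m downgradient of the peak.
√(4πDt) = 168.4 m, giving peak height M/(n_e·A·√(4πDt)) = 0.367/(0.32 × 10.1 × 168.4) = 0.0006743 kg/m³.
(x−vt)²/(4Dt) = (7.2685)²/(4 × 3.67 × 615) = 0.005852; exp(−0.005852) = 0.9942.
C = 0.0006743 × 0.9942 = 0.000670 kg/m³.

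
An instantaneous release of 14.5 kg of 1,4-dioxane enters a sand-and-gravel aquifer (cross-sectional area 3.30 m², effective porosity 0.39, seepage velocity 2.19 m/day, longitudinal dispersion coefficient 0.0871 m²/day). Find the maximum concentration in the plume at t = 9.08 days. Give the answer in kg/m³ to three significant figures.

3.57 kg/m³

The peak of an instantaneous 1D plume sits at x = vt; there the Gaussian factor is 1 and C_max = M/(n_e·A·√(4πDt)), where n_e·A is the pore area the mass is dissolved in.
√(4πDt) = √(4π × 0.0871 × 9.08) = 3.153 m, so C_max = 14.5/(0.39 × 3.30 × 3.153) = 3.57 kg/m³.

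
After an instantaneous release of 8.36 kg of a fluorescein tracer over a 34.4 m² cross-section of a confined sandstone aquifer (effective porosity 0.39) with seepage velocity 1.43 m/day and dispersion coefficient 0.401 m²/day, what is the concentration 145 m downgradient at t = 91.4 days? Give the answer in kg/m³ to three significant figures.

For an instantaneous plane source, C(x,t) = M/(n_e·A·√(4πDt)) · exp(−(x−vt)²/(4Dt)), with n_e·A the pore (flow) area.
Plume center vt = 1.43 × 91.4 = 130.702 m, so the well at 145 m is 14.298 m downgradient of the peak.
√(4πDt) = 21.46 m, giving peak height M/(n_e·A·√(4πDt)) = 8.36/(0.39 × 34.4 × 21.46) = 0.02904 kg/m³.
(x−vt)²/(4Dt) = (14.298)²/(4 × 0.401 × 91.4) = 1.394; exp(−1.394) = 0.2481.
C = 0.02904 × 0.2481 = 0.00720 kg/m³.

0.00720 kg/m³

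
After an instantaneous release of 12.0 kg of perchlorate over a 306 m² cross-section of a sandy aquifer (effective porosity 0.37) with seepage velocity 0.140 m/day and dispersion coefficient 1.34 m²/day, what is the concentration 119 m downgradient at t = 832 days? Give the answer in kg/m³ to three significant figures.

0.000894 kg/m³

For an instantaneous plane source, C(x,t) = M/(n_e·A·√(4πDt)) · exp(−(x−vt)²/(4Dt)), with n_e·A the pore (flow) area.
Plume center vt = 0.140 × 832 = 116.48 m, so the well at 119 m is 2.52 m downgradient of the peak.
√(4πDt) = 118.4 m, giving peak height M/(n_e·A·√(4πDt)) = 12.0/(0.37 × 306 × 118.4) = 0.0008952 kg/m³.
(x−vt)²/(4Dt) = (2.52)²/(4 × 1.34 × 832) = 0.001424; exp(−0.001424) = 0.9986.
C = 0.0008952 × 0.9986 = 0.000894 kg/m³.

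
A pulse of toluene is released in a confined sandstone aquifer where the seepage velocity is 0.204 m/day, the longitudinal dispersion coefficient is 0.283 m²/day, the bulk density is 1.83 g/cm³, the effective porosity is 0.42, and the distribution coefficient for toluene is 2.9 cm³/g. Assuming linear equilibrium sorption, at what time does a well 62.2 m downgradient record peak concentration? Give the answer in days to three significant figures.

Retardation factor R = 1 + ρ_b·K_d/n = 1 + 1.83 × 2.9/0.42 = 13.64.
Sorption retards both mechanisms: v_R = v/R = 0.01496 m/day, D_R = D/R = 0.02075 m²/day.
Peak time from v_R²t² + 2D_R t − x² = 0: t = (√(D_R² + v_R²x²) − D_R)/v_R².
√(D_R² + v_R²x²) = √(0.02075² + 0.01496² × 62.2²) = 0.9307; v_R² = 0.0002238.
t = (0.9307 − 0.02075)/0.0002238 = 4070 days.

4070 days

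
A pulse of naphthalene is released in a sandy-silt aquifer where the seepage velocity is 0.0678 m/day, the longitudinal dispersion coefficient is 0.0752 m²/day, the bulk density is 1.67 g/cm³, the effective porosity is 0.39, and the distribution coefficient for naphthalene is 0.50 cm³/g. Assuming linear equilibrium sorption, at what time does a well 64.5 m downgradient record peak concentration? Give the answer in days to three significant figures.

2940 days

Retardation factor R = 1 + ρ_b·K_d/n = 1 + 1.67 × 0.50/0.39 = 3.141.
Sorption retards both mechanisms: v_R = v/R = 0.02159 m/day, D_R = D/R = 0.02394 m²/day.
Peak time from v_R²t² + 2D_R t − x² = 0: t = (√(D_R² + v_R²x²) − D_R)/v_R².
√(D_R² + v_R²x²) = √(0.02394² + 0.02159² × 64.5²) = 1.393; v_R² = 0.0004661.
t = (1.393 − 0.02394)/0.0004661 = 2940 days.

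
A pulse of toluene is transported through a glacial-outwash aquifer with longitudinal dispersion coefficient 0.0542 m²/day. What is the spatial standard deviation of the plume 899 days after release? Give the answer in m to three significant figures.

9.87 m

Dispersive spreading gives a Gaussian with σ² = 2Dt; advection only shifts the center.
σ = √(2 × 0.0542 × 899) = 9.87 m.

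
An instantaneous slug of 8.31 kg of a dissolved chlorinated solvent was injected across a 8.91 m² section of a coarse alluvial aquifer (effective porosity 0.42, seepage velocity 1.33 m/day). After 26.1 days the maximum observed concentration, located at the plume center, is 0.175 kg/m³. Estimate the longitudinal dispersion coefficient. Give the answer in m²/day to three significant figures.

0.491 m²/day

At the plume center C_max = M/(n_e·A·√(4πDt)), so D = M²/(4πt·(n_e·A·C_max)²).
n_e·A·C_max = 0.42 × 8.91 × 0.175 = 0.6549 kg/m.
D = 8.31²/(4π × 26.1 × 0.6549²) = 0.491 m²/day.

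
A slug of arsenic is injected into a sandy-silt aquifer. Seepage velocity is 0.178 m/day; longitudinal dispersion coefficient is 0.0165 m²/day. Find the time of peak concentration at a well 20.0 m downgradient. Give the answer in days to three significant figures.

For the 1D instantaneous-source solution, setting ∂C/∂t = 0 at fixed x gives v²t² + 2Dt − x² = 0, so t = (√(D² + v²x²) − D)/v².
√(D² + v²x²) = √(0.0165² + 0.178² × 20.0²) = 3.560; v² = 0.031684.
t = (3.560 − 0.0165)/0.031684 = 112 days (vs. the pure-advection estimate x/v = 112 d).

112 days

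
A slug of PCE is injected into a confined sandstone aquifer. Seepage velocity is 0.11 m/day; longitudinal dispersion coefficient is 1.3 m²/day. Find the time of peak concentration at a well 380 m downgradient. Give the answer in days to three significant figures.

For the 1D instantaneous-source solution, setting ∂C/∂t = 0 at fixed x gives v²t² + 2Dt − x² = 0, so t = (√(D² + v²x²) − D)/v².
√(D² + v²x²) = √(1.3² + 0.11² × 380²) = 41.82; v² = 0.0121.
t = (41.82 − 1.3)/0.0121 = 3350 days (vs. the pure-advection estimate x/v = 3450 d).

3350 days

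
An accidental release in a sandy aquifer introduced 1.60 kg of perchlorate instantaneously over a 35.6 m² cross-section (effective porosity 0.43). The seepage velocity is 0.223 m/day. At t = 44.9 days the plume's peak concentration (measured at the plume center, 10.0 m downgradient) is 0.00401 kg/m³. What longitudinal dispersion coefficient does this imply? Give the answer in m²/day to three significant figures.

At the plume center C_max = M/(n_e·A·√(4πDt)), so D = M²/(4πt·(n_e·A·C_max)²).
n_e·A·C_max = 0.43 × 35.6 × 0.00401 = 0.06139 kg/m.
D = 1.60²/(4π × 44.9 × 0.06139²) = 1.20 m²/day.

1.20 m²/day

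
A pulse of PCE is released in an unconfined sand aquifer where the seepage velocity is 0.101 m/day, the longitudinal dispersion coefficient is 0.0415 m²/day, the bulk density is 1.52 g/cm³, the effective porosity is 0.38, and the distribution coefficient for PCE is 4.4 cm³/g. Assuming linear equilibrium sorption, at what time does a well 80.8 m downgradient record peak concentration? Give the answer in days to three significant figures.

Retardation factor R = 1 + ρ_b·K_d/n = 1 + 1.52 × 4.4/0.38 = 18.60.
Sorption retards both mechanisms: v_R = v/R = 0.005430 m/day, D_R = D/R = 0.002231 m²/day.
Peak time from v_R²t² + 2D_R t − x² = 0: t = (√(D_R² + v_R²x²) − D_R)/v_R².
√(D_R² + v_R²x²) = √(0.002231² + 0.005430² × 80.8²) = 0.4387; v_R² = 2.948e-05.
t = (0.4387 − 0.002231)/2.948e-05 = 14800 days.

14800 days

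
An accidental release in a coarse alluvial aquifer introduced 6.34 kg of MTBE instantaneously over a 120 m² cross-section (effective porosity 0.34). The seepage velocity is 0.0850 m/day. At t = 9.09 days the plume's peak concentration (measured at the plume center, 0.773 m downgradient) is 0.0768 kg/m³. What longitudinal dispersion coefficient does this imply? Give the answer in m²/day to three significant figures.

At the plume center C_max = M/(n_e·A·√(4πDt)), so D = M²/(4πt·(n_e·A·C_max)²).
n_e·A·C_max = 0.34 × 120 × 0.0768 = 3.133 kg/m.
D = 6.34²/(4π × 9.09 × 3.133²) = 0.0358 m²/day.

0.0358 m²/day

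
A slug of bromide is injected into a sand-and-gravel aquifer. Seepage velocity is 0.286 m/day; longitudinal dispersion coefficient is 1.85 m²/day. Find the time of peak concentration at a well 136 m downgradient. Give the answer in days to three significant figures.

453 days

For the 1D instantaneous-source solution, setting ∂C/∂t = 0 at fixed x gives v²t² + 2Dt − x² = 0, so t = (√(D² + v²x²) − D)/v².
√(D² + v²x²) = √(1.85² + 0.286² × 136²) = 38.94; v² = 0.081796.
t = (38.94 − 1.85)/0.081796 = 453 days (vs. the pure-advection estimate x/v = 476 d).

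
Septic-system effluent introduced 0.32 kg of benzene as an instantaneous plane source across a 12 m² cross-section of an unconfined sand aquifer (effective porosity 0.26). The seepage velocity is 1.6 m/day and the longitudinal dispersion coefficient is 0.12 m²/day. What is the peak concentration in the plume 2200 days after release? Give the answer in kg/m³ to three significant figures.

0.00178 kg/m³

The peak of an instantaneous 1D plume sits at x = vt; there the Gaussian factor is 1 and C_max = M/(n_e·A·√(4πDt)), where n_e·A is the pore area the mass is dissolved in.
√(4πDt) = √(4π × 0.12 × 2200) = 57.60 m, so C_max = 0.32/(0.26 × 12 × 57.60) = 0.00178 kg/m³.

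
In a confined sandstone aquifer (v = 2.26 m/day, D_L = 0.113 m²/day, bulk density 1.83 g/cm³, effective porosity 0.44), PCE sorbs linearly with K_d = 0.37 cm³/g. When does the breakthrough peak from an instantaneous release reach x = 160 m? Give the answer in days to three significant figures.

180 days

Retardation factor R = 1 + ρ_b·K_d/n = 1 + 1.83 × 0.37/0.44 = 2.539.
Sorption retards both mechanisms: v_R = v/R = 0.8901 m/day, D_R = D/R = 0.04451 m²/day.
Peak time from v_R²t² + 2D_R t − x² = 0: t = (√(D_R² + v_R²x²) − D_R)/v_R².
√(D_R² + v_R²x²) = √(0.04451² + 0.8901² × 160²) = 142.4; v_R² = 0.7923.
t = (142.4 − 0.04451)/0.7923 = 180 days.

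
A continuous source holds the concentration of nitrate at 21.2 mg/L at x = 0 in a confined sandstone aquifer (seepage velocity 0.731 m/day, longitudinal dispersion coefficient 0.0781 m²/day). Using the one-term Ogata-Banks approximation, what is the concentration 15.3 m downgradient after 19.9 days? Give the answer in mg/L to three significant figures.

7.09 mg/L

For a continuous step input, C/C₀ ≈ ½·erfc((x−vt)/(2√(Dt))).
vt = 0.731 × 19.9 = 14.5469 m and 2√(Dt) = 2√(0.0781 × 19.9) = 2.493 m.
Argument (x−vt)/(2√(Dt)) = (15.3 − 14.5469)/2.493 = 0.3021; ½·erfc(0.3021) = 0.3346.
C = 21.2 × 0.3346 = 7.09 mg/L.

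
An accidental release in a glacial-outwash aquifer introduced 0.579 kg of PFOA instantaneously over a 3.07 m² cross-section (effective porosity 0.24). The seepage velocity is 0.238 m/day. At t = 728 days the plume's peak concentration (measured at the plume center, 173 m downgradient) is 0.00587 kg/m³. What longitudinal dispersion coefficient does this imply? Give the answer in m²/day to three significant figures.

At the plume center C_max = M/(n_e·A·√(4πDt)), so D = M²/(4πt·(n_e·A·C_max)²).
n_e·A·C_max = 0.24 × 3.07 × 0.00587 = 0.004325 kg/m.
D = 0.579²/(4π × 728 × 0.004325²) = 1.96 m²/day.

1.96 m²/day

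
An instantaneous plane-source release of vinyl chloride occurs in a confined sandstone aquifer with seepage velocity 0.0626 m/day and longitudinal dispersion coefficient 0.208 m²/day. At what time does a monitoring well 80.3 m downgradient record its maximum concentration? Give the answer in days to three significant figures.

1230 days

For the 1D instantaneous-source solution, setting ∂C/∂t = 0 at fixed x gives v²t² + 2Dt − x² = 0, so t = (√(D² + v²x²) − D)/v².
√(D² + v²x²) = √(0.208² + 0.0626² × 80.3²) = 5.031; v² = 0.00391876.
t = (5.031 − 0.208)/0.00391876 = 1230 days (vs. the pure-advection estimate x/v = 1280 d).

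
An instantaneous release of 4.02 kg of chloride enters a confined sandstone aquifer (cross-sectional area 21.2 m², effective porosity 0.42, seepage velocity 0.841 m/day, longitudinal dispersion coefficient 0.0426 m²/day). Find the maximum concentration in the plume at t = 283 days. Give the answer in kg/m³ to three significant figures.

The peak of an instantaneous 1D plume sits at x = vt; there the Gaussian factor is 1 and C_max = M/(n_e·A·√(4πDt)), where n_e·A is the pore area the mass is dissolved in.
√(4πDt) = √(4π × 0.0426 × 283) = 12.31 m, so C_max = 4.02/(0.42 × 21.2 × 12.31) = 0.0367 kg/m³.

0.0367 kg/m³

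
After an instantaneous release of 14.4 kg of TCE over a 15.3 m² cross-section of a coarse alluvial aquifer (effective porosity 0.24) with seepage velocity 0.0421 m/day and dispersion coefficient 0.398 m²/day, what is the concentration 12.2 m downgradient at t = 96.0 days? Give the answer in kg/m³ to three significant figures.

0.116 kg/m³

For an instantaneous plane source, C(x,t) = M/(n_e·A·√(4πDt)) · exp(−(x−vt)²/(4Dt)), with n_e·A the pore (flow) area.
Plume center vt = 0.0421 × 96.0 = 4.0416 m, so the well at 12.2 m is 8.1584 m downgradient of the peak.
√(4πDt) = 21.91 m, giving peak height M/(n_e·A·√(4πDt)) = 14.4/(0.24 × 15.3 × 21.91) = 0.1790 kg/m³.
(x−vt)²/(4Dt) = (8.1584)²/(4 × 0.398 × 96.0) = 0.4355; exp(−0.4355) = 0.6469.
C = 0.1790 × 0.6469 = 0.116 kg/m³.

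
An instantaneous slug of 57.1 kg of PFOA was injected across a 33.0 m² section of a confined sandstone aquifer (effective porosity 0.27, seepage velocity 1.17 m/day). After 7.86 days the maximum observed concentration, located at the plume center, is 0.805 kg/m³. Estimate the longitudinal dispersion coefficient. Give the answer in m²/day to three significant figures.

0.642 m²/day

At the plume center C_max = M/(n_e·A·√(4πDt)), so D = M²/(4πt·(n_e·A·C_max)²).
n_e·A·C_max = 0.27 × 33.0 × 0.805 = 7.173 kg/m.
D = 57.1²/(4π × 7.86 × 7.173²) = 0.642 m²/day.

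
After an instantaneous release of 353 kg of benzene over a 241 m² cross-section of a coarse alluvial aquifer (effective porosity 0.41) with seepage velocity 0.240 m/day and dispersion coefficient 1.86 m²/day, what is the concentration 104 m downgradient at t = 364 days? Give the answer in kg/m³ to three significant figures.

For an instantaneous plane source, C(x,t) = M/(n_e·A·√(4πDt)) · exp(−(x−vt)²/(4Dt)), with n_e·A the pore (flow) area.
Plume center vt = 0.240 × 364 = 87.36 m, so the well at 104 m is 16.64 m downgradient of the peak.
√(4πDt) = 92.24 m, giving peak height M/(n_e·A·√(4πDt)) = 353/(0.41 × 241 × 92.24) = 0.03873 kg/m³.
(x−vt)²/(4Dt) = (16.64)²/(4 × 1.86 × 364) = 0.1022; exp(−0.1022) = 0.9028.
C = 0.03873 × 0.9028 = 0.0350 kg/m³.

0.0350 kg/m³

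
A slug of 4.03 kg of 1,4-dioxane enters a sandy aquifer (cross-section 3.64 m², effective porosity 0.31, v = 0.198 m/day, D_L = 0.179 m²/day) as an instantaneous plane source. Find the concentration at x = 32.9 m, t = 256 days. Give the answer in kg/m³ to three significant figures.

0.0265 kg/m³

For an instantaneous plane source, C(x,t) = M/(n_e·A·√(4πDt)) · exp(−(x−vt)²/(4Dt)), with n_e·A the pore (flow) area.
Plume center vt = 0.198 × 256 = 50.688 m, so the well at 32.9 m is 17.788 m upgradient of the peak.
√(4πDt) = 24.00 m, giving peak height M/(n_e·A·√(4πDt)) = 4.03/(0.31 × 3.64 × 24.00) = 0.1488 kg/m³.
(x−vt)²/(4Dt) = (-17.788)²/(4 × 0.179 × 256) = 1.726; exp(−1.726) = 0.1780.
C = 0.1488 × 0.1780 = 0.0265 kg/m³.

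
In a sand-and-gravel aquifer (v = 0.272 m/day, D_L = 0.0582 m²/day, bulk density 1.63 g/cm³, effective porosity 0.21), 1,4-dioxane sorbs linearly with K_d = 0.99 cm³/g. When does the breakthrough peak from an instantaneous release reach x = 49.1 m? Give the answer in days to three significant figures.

1560 days

Retardation factor R = 1 + ρ_b·K_d/n = 1 + 1.63 × 0.99/0.21 = 8.684.
Sorption retards both mechanisms: v_R = v/R = 0.03132 m/day, D_R = D/R = 0.006702 m²/day.
Peak time from v_R²t² + 2D_R t − x² = 0: t = (√(D_R² + v_R²x²) − D_R)/v_R².
√(D_R² + v_R²x²) = √(0.006702² + 0.03132² × 49.1²) = 1.538; v_R² = 0.0009809.
t = (1.538 − 0.006702)/0.0009809 = 1560 days.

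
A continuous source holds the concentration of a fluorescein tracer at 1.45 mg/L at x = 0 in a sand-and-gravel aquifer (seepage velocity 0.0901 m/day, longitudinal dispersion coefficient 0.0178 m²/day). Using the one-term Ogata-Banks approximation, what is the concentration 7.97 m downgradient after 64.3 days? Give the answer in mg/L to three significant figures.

For a continuous step input, C/C₀ ≈ ½·erfc((x−vt)/(2√(Dt))).
vt = 0.0901 × 64.3 = 5.79343 m and 2√(Dt) = 2√(0.0178 × 64.3) = 2.140 m.
Argument (x−vt)/(2√(Dt)) = (7.97 − 5.79343)/2.140 = 1.017; ½·erfc(1.017) = 0.07518.
C = 1.45 × 0.07518 = 0.109 mg/L.

0.109 mg/L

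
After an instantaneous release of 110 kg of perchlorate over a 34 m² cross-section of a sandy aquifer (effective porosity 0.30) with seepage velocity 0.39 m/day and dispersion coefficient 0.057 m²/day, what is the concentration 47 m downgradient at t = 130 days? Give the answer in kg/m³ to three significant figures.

For an instantaneous plane source, C(x,t) = M/(n_e·A·√(4πDt)) · exp(−(x−vt)²/(4Dt)), with n_e·A the pore (flow) area.
Plume center vt = 0.39 × 130 = 50.7 m, so the well at 47 m is 3.7 m upgradient of the peak.
√(4πDt) = 9.650 m, giving peak height M/(n_e·A·√(4πDt)) = 110/(0.30 × 34 × 9.650) = 1.118 kg/m³.
(x−vt)²/(4Dt) = (-3.7)²/(4 × 0.057 × 130) = 0.4619; exp(−0.4619) = 0.6301.
C = 1.118 × 0.6301 = 0.704 kg/m³.

0.704 kg/m³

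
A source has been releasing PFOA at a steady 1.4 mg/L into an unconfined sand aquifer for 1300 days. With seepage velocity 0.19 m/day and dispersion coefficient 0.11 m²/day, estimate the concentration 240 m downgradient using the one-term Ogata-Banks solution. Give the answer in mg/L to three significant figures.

0.925 mg/L

For a continuous step input, C/C₀ ≈ ½·erfc((x−vt)/(2√(Dt))).
vt = 0.19 × 1300 = 247 m and 2√(Dt) = 2√(0.11 × 1300) = 23.92 m.
Argument (x−vt)/(2√(Dt)) = (240 − 247)/23.92 = -0.2926; ½·erfc(-0.2926) = 0.6605.
C = 1.4 × 0.6605 = 0.925 mg/L.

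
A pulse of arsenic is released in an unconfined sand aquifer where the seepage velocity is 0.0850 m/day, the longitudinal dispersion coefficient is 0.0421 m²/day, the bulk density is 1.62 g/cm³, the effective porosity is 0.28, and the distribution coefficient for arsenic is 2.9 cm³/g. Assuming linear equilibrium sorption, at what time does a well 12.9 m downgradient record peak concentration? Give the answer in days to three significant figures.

Retardation factor R = 1 + ρ_b·K_d/n = 1 + 1.62 × 2.9/0.28 = 17.78.
Sorption retards both mechanisms: v_R = v/R = 0.004781 m/day, D_R = D/R = 0.002368 m²/day.
Peak time from v_R²t² + 2D_R t − x² = 0: t = (√(D_R² + v_R²x²) − D_R)/v_R².
√(D_R² + v_R²x²) = √(0.002368² + 0.004781² × 12.9²) = 0.06172; v_R² = 2.286e-05.
t = (0.06172 − 0.002368)/2.286e-05 = 2600 days.

2600 days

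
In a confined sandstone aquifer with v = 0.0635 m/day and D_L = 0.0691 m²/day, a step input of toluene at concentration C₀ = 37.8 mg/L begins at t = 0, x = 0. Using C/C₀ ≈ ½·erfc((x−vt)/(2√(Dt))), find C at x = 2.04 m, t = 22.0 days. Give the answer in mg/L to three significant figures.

13.5 mg/L

For a continuous step input, C/C₀ ≈ ½·erfc((x−vt)/(2√(Dt))).
vt = 0.0635 × 22.0 = 1.397 m and 2√(Dt) = 2√(0.0691 × 22.0) = 2.466 m.
Argument (x−vt)/(2√(Dt)) = (2.04 − 1.397)/2.466 = 0.2607; ½·erfc(0.2607) = 0.3562.
C = 37.8 × 0.3562 = 13.5 mg/L.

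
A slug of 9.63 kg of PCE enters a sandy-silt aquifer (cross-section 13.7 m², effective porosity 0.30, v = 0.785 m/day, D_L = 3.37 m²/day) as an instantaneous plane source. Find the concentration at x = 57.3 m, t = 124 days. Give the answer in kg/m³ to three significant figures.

0.0124 kg/m³

For an instantaneous plane source, C(x,t) = M/(n_e·A·√(4πDt)) · exp(−(x−vt)²/(4Dt)), with n_e·A the pore (flow) area.
Plume center vt = 0.785 × 124 = 97.34 m, so the well at 57.3 m is 40.04 m upgradient of the peak.
√(4πDt) = 72.47 m, giving peak height M/(n_e·A·√(4πDt)) = 9.63/(0.30 × 13.7 × 72.47) = 0.03233 kg/m³.
(x−vt)²/(4Dt) = (-40.04)²/(4 × 3.37 × 124) = 0.9591; exp(−0.9591) = 0.3832.
C = 0.03233 × 0.3832 = 0.0124 kg/m³.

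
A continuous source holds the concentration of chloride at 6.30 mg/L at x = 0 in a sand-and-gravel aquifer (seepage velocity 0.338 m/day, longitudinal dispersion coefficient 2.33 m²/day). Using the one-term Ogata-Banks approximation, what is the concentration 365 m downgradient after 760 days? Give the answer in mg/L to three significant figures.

For a continuous step input, C/C₀ ≈ ½·erfc((x−vt)/(2√(Dt))).
vt = 0.338 × 760 = 256.88 m and 2√(Dt) = 2√(2.33 × 760) = 84.16 m.
Argument (x−vt)/(2√(Dt)) = (365 − 256.88)/84.16 = 1.285; ½·erfc(1.285) = 0.03459.
C = 6.30 × 0.03459 = 0.218 mg/L.

0.218 mg/L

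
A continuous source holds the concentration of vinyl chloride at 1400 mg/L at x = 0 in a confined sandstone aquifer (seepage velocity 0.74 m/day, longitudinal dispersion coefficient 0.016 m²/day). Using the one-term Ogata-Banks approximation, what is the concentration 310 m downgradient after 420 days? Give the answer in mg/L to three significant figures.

For a continuous step input, C/C₀ ≈ ½·erfc((x−vt)/(2√(Dt))).
vt = 0.74 × 420 = 310.8 m and 2√(Dt) = 2√(0.016 × 420) = 5.185 m.
Argument (x−vt)/(2√(Dt)) = (310 − 310.8)/5.185 = -0.1543; ½·erfc(-0.1543) = 0.5864.
C = 1400 × 0.5864 = 821 mg/L.

821 mg/L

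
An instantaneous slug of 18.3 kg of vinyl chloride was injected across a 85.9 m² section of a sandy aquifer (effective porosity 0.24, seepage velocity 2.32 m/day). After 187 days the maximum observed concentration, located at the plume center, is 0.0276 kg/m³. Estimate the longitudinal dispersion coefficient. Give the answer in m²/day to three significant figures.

0.440 m²/day

At the plume center C_max = M/(n_e·A·√(4πDt)), so D = M²/(4πt·(n_e·A·C_max)²).
n_e·A·C_max = 0.24 × 85.9 × 0.0276 = 0.5690 kg/m.
D = 18.3²/(4π × 187 × 0.5690²) = 0.440 m²/day.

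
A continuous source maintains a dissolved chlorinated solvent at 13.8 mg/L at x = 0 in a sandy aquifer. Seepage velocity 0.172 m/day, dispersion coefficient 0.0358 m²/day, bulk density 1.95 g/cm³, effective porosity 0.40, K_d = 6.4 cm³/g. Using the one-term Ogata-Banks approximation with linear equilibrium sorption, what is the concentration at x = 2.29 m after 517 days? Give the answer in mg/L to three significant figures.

9.25 mg/L

Retardation factor R = 1 + ρ_b·K_d/n = 1 + 1.95 × 6.4/0.40 = 32.20.
Sorption retards both mechanisms: v_R = v/R = 0.005342 m/day, D_R = D/R = 0.001112 m²/day.
v_R·t = 0.005342 × 517 = 2.761814 m; 2√(D_R t) = 1.516 m; argument = (2.29 − 2.761814)/1.516 = -0.3112.
C = C₀ × ½·erfc(-0.3112) = 13.8 × 0.6701 = 9.25 mg/L.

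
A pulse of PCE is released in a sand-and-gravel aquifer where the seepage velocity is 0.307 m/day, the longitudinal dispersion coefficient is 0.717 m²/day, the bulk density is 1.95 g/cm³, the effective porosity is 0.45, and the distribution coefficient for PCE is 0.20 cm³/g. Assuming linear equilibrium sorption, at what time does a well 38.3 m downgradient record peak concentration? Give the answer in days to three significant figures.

219 days

Retardation factor R = 1 + ρ_b·K_d/n = 1 + 1.95 × 0.20/0.45 = 1.867.
Sorption retards both mechanisms: v_R = v/R = 0.1644 m/day, D_R = D/R = 0.3840 m²/day.
Peak time from v_R²t² + 2D_R t − x² = 0: t = (√(D_R² + v_R²x²) − D_R)/v_R².
√(D_R² + v_R²x²) = √(0.3840² + 0.1644² × 38.3²) = 6.308; v_R² = 0.02703.
t = (6.308 − 0.3840)/0.02703 = 219 days.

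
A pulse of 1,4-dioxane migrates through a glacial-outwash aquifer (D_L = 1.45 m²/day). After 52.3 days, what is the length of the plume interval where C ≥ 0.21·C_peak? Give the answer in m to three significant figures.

43.5 m

The plume is Gaussian with σ = √(2Dt) = √(2 × 1.45 × 52.3) = 12.32 m.
C/C_peak = exp(−Δx²/(2σ²)) = 0.21 ⇒ Δx = σ·√(−2 ln 0.21) = 12.32 × 1.767 = 21.77 m.
Width = 2Δx = 43.5 m.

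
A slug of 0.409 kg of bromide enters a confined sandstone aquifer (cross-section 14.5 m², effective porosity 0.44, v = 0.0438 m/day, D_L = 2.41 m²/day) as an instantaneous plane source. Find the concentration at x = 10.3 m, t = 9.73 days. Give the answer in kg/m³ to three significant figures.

For an instantaneous plane source, C(x,t) = M/(n_e·A·√(4πDt)) · exp(−(x−vt)²/(4Dt)), with n_e·A the pore (flow) area.
Plume center vt = 0.0438 × 9.73 = 0.426174 m, so the well at 10.3 m is 9.873826 m downgradient of the peak.
√(4πDt) = 17.17 m, giving peak height M/(n_e·A·√(4πDt)) = 0.409/(0.44 × 14.5 × 17.17) = 0.003734 kg/m³.
(x−vt)²/(4Dt) = (9.873826)²/(4 × 2.41 × 9.73) = 1.039; exp(−1.039) = 0.3538.
C = 0.003734 × 0.3538 = 0.00132 kg/m³.

0.00132 kg/m³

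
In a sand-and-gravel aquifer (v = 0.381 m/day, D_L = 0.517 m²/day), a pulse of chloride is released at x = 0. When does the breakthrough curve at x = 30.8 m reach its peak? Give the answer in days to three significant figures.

For the 1D instantaneous-source solution, setting ∂C/∂t = 0 at fixed x gives v²t² + 2Dt − x² = 0, so t = (√(D² + v²x²) − D)/v².
√(D² + v²x²) = √(0.517² + 0.381² × 30.8²) = 11.75; v² = 0.145161.
t = (11.75 − 0.517)/0.145161 = 77.4 days (vs. the pure-advection estimate x/v = 80.8 d).

77.4 days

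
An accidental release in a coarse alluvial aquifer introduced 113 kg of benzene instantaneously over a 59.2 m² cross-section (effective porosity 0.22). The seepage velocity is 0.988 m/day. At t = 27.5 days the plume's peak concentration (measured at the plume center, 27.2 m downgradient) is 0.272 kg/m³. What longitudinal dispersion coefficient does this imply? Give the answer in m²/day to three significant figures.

At the plume center C_max = M/(n_e·A·√(4πDt)), so D = M²/(4πt·(n_e·A·C_max)²).
n_e·A·C_max = 0.22 × 59.2 × 0.272 = 3.543 kg/m.
D = 113²/(4π × 27.5 × 3.543²) = 2.94 m²/day.

2.94 m²/day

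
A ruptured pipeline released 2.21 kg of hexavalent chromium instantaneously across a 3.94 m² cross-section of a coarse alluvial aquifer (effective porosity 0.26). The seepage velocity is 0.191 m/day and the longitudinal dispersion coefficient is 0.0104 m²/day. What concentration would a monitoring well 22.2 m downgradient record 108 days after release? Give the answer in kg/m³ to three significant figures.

0.331 kg/m³

For an instantaneous plane source, C(x,t) = M/(n_e·A·√(4πDt)) · exp(−(x−vt)²/(4Dt)), with n_e·A the pore (flow) area.
Plume center vt = 0.191 × 108 = 20.628 m, so the well at 22.2 m is 1.572 m downgradient of the peak.
√(4πDt) = 3.757 m, giving peak height M/(n_e·A·√(4πDt)) = 2.21/(0.26 × 3.94 × 3.757) = 0.5742 kg/m³.
(x−vt)²/(4Dt) = (1.572)²/(4 × 0.0104 × 108) = 0.5500; exp(−0.5500) = 0.5769.
C = 0.5742 × 0.5769 = 0.331 kg/m³.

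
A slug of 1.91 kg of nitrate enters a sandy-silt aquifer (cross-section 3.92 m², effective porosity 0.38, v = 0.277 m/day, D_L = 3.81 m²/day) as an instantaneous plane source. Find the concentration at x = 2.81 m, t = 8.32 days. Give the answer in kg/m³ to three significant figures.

0.0641 kg/m³

For an instantaneous plane source, C(x,t) = M/(n_e·A·√(4πDt)) · exp(−(x−vt)²/(4Dt)), with n_e·A the pore (flow) area.
Plume center vt = 0.277 × 8.32 = 2.30464 m, so the well at 2.81 m is 0.50536 m downgradient of the peak.
√(4πDt) = 19.96 m, giving peak height M/(n_e·A·√(4πDt)) = 1.91/(0.38 × 3.92 × 19.96) = 0.06424 kg/m³.
(x−vt)²/(4Dt) = (0.50536)²/(4 × 3.81 × 8.32) = 0.002014; exp(−0.002014) = 0.9980.
C = 0.06424 × 0.9980 = 0.0641 kg/m³.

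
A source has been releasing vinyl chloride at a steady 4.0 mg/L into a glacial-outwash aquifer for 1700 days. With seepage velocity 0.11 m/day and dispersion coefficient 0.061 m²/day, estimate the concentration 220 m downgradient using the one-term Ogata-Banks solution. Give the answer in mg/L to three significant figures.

0.0439 mg/L

For a continuous step input, C/C₀ ≈ ½·erfc((x−vt)/(2√(Dt))).
vt = 0.11 × 1700 = 187 m and 2√(Dt) = 2√(0.061 × 1700) = 20.37 m.
Argument (x−vt)/(2√(Dt)) = (220 − 187)/20.37 = 1.620; ½·erfc(1.620) = 0.01098.
C = 4.0 × 0.01098 = 0.0439 mg/L.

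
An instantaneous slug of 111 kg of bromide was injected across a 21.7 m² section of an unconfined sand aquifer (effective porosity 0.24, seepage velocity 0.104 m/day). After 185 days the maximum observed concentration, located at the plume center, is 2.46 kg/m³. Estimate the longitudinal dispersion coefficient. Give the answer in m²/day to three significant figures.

At the plume center C_max = M/(n_e·A·√(4πDt)), so D = M²/(4πt·(n_e·A·C_max)²).
n_e·A·C_max = 0.24 × 21.7 × 2.46 = 12.81 kg/m.
D = 111²/(4π × 185 × 12.81²) = 0.0323 m²/day.

0.0323 m²/day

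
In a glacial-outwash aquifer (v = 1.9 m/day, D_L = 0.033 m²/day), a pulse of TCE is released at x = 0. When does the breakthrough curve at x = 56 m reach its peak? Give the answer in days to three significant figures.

29.5 days

For the 1D instantaneous-source solution, setting ∂C/∂t = 0 at fixed x gives v²t² + 2Dt − x² = 0, so t = (√(D² + v²x²) − D)/v².
√(D² + v²x²) = √(0.033² + 1.9² × 56²) = 106.4; v² = 3.61.
t = (106.4 − 0.033)/3.61 = 29.5 days (vs. the pure-advection estimate x/v = 29.5 d).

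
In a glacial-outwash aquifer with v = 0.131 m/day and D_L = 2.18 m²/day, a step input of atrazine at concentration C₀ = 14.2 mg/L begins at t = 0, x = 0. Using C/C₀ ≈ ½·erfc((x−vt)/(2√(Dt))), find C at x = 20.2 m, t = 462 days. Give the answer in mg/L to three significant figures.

For a continuous step input, C/C₀ ≈ ½·erfc((x−vt)/(2√(Dt))).
vt = 0.131 × 462 = 60.522 m and 2√(Dt) = 2√(2.18 × 462) = 63.47 m.
Argument (x−vt)/(2√(Dt)) = (20.2 − 60.522)/63.47 = -0.6353; ½·erfc(-0.6353) = 0.8155.
C = 14.2 × 0.8155 = 11.6 mg/L.

11.6 mg/L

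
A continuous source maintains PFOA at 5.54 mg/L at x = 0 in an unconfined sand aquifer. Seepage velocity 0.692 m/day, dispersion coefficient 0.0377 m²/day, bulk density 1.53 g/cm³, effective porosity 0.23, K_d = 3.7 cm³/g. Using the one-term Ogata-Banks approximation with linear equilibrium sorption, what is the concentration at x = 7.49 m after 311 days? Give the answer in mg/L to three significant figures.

4.60 mg/L

Retardation factor R = 1 + ρ_b·K_d/n = 1 + 1.53 × 3.7/0.23 = 25.61.
Sorption retards both mechanisms: v_R = v/R = 0.02702 m/day, D_R = D/R = 0.001472 m²/day.
v_R·t = 0.02702 × 311 = 8.40322 m; 2√(D_R t) = 1.353 m; argument = (7.49 − 8.40322)/1.353 = -0.6750.
C = C₀ × ½·erfc(-0.6750) = 5.54 × 0.8301 = 4.60 mg/L.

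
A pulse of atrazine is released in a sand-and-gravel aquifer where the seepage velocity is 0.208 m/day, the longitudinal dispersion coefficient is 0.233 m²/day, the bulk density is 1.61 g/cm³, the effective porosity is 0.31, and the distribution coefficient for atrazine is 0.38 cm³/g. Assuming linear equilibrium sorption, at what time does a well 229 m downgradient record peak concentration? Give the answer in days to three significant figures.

Retardation factor R = 1 + ρ_b·K_d/n = 1 + 1.61 × 0.38/0.31 = 2.974.
Sorption retards both mechanisms: v_R = v/R = 0.06994 m/day, D_R = D/R = 0.07835 m²/day.
Peak time from v_R²t² + 2D_R t − x² = 0: t = (√(D_R² + v_R²x²) − D_R)/v_R².
√(D_R² + v_R²x²) = √(0.07835² + 0.06994² × 229²) = 16.02; v_R² = 0.004892.
t = (16.02 − 0.07835)/0.004892 = 3260 days.

3260 days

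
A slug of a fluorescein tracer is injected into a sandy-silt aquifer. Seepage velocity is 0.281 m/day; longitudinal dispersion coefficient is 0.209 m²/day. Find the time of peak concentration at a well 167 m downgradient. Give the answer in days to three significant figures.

592 days

For the 1D instantaneous-source solution, setting ∂C/∂t = 0 at fixed x gives v²t² + 2Dt − x² = 0, so t = (√(D² + v²x²) − D)/v².
√(D² + v²x²) = √(0.209² + 0.281² × 167²) = 46.93; v² = 0.078961.
t = (46.93 − 0.209)/0.078961 = 592 days (vs. the pure-advection estimate x/v = 594 d).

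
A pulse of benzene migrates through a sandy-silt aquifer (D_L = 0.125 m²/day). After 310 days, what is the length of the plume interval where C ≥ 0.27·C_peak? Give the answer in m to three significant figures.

28.5 m

The plume is Gaussian with σ = √(2Dt) = √(2 × 0.125 × 310) = 8.803 m.
C/C_peak = exp(−Δx²/(2σ²)) = 0.27 ⇒ Δx = σ·√(−2 ln 0.27) = 8.803 × 1.618 = 14.24 m.
Width = 2Δx = 28.5 m.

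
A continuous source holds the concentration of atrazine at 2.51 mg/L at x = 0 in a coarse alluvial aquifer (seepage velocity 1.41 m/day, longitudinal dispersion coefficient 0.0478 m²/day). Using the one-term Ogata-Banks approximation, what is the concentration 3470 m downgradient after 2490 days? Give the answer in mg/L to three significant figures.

For a continuous step input, C/C₀ ≈ ½·erfc((x−vt)/(2√(Dt))).
vt = 1.41 × 2490 = 3510.9 m and 2√(Dt) = 2√(0.0478 × 2490) = 21.82 m.
Argument (x−vt)/(2√(Dt)) = (3470 − 3510.9)/21.82 = -1.874; ½·erfc(-1.874) = 0.9960.
C = 2.51 × 0.9960 = 2.50 mg/L.

2.50 mg/L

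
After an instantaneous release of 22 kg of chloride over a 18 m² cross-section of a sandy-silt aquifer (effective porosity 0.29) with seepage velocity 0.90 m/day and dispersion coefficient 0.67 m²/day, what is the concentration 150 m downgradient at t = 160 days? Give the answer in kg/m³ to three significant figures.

0.106 kg/m³

For an instantaneous plane source, C(x,t) = M/(n_e·A·√(4πDt)) · exp(−(x−vt)²/(4Dt)), with n_e·A the pore (flow) area.
Plume center vt = 0.90 × 160 = 144 m, so the well at 150 m is 6 m downgradient of the peak.
√(4πDt) = 36.70 m, giving peak height M/(n_e·A·√(4πDt)) = 22/(0.29 × 18 × 36.70) = 0.1148 kg/m³.
(x−vt)²/(4Dt) = (6)²/(4 × 0.67 × 160) = 0.08396; exp(−0.08396) = 0.9195.
C = 0.1148 × 0.9195 = 0.106 kg/m³.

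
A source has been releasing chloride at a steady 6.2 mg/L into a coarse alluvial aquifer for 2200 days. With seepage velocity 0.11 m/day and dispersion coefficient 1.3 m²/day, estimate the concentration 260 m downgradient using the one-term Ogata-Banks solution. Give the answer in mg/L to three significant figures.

For a continuous step input, C/C₀ ≈ ½·erfc((x−vt)/(2√(Dt))).
vt = 0.11 × 2200 = 242 m and 2√(Dt) = 2√(1.3 × 2200) = 107.0 m.
Argument (x−vt)/(2√(Dt)) = (260 − 242)/107.0 = 0.1682; ½·erfc(0.1682) = 0.4060.
C = 6.2 × 0.4060 = 2.52 mg/L.

2.52 mg/L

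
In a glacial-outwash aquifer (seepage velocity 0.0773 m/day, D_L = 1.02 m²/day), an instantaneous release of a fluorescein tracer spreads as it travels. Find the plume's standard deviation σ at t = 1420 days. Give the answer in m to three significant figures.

53.8 m

Dispersive spreading gives a Gaussian with σ² = 2Dt; advection only shifts the center.
σ = √(2 × 1.02 × 1420) = 53.8 m.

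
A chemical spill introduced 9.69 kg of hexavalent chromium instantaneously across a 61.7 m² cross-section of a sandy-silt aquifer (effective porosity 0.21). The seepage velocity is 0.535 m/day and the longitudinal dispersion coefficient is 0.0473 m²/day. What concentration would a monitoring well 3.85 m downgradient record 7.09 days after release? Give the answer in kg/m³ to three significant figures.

0.363 kg/m³

For an instantaneous plane source, C(x,t) = M/(n_e·A·√(4πDt)) · exp(−(x−vt)²/(4Dt)), with n_e·A the pore (flow) area.
Plume center vt = 0.535 × 7.09 = 3.79315 m, so the well at 3.85 m is 0.05685 m downgradient of the peak.
√(4πDt) = 2.053 m, giving peak height M/(n_e·A·√(4πDt)) = 9.69/(0.21 × 61.7 × 2.053) = 0.3643 kg/m³.
(x−vt)²/(4Dt) = (0.05685)²/(4 × 0.0473 × 7.09) = 0.002409; exp(−0.002409) = 0.9976.
C = 0.3643 × 0.9976 = 0.363 kg/m³.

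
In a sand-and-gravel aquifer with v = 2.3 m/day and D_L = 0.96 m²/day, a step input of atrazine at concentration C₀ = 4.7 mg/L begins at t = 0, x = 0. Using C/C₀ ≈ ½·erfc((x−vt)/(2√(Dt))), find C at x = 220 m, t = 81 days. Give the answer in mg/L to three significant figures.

For a continuous step input, C/C₀ ≈ ½·erfc((x−vt)/(2√(Dt))).
vt = 2.3 × 81 = 186.3 m and 2√(Dt) = 2√(0.96 × 81) = 17.64 m.
Argument (x−vt)/(2√(Dt)) = (220 − 186.3)/17.64 = 1.910; ½·erfc(1.910) = 0.003455.
C = 4.7 × 0.003455 = 0.0162 mg/L.

0.0162 mg/L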